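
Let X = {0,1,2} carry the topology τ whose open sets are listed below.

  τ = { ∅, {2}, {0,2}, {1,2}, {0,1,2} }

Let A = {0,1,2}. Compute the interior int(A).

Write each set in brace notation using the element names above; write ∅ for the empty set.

open subsets of A: ∅, {2}, {1,2}, {0,2}, {0,1,2}; so int(A) = {0,1,2}

{0,1,2}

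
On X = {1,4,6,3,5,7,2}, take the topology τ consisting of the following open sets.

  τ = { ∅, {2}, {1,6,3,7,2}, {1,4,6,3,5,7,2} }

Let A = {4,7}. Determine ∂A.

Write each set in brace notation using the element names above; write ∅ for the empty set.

{1,4,6,3,5,7}

interior: largest open inside A is ∅ (from ∅)
cl via duality: int({1,6,3,5,2}) = {2}, so X∖{2} = {1,4,6,3,5,7}
cl∖int = {1,4,6,3,5,7}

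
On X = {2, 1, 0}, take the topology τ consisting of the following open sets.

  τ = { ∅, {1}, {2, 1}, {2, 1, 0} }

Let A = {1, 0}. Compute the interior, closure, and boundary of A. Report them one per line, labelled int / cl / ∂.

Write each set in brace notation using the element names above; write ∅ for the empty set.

int(A) = {1}
cl(A)  = {2, 1, 0}
∂A     = {2, 0}

open subsets of A: ∅, {1}; so int(A) = {1}
closure: X∖int(X∖A) = X∖∅ = {2, 1, 0}
∂A = {2, 1, 0} minus {1} = {2, 0}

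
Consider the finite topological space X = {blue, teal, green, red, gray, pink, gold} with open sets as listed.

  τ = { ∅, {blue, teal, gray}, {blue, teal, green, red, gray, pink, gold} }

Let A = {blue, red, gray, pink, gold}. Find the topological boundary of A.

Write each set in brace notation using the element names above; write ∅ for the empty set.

{blue, teal, green, red, gray, pink, gold}

U open, U⊆A: ∅. int(A) = ⋃ = ∅
X∖A={teal, green}, int(X∖A)=∅, hence cl(A)={blue, teal, green, red, gray, pink, gold}
∂A: remove int from cl → {blue, teal, green, red, gray, pink, gold}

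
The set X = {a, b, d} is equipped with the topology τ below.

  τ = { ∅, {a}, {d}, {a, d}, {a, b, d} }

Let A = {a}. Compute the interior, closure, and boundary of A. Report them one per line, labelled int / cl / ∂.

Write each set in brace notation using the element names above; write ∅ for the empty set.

U open, U⊆A: ∅, {a}. int(A) = ⋃ = {a}
X∖A={b, d}, int(X∖A)={d}, hence cl(A)={a, b}
∂A: remove int from cl → {b}

int(A) = {a}
cl(A)  = {a, b}
∂A     = {b}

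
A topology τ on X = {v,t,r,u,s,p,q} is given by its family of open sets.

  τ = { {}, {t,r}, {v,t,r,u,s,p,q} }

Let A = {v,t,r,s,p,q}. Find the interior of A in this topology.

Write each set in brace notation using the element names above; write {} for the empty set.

opens ⊆ A: {}, {t,r}; union → int = {t,r}

{t,r}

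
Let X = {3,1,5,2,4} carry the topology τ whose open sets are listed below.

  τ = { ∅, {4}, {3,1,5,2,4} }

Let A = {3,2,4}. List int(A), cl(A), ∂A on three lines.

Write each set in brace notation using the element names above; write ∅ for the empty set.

int(A) = {4}
cl(A)  = {3,1,5,2,4}
∂A     = {3,1,5,2}

open subsets of A: ∅, {4}; so int(A) = {4}
closure: X∖int(X∖A) = X∖∅ = {3,1,5,2,4}
∂A = {3,1,5,2,4} minus {4} = {3,1,5,2}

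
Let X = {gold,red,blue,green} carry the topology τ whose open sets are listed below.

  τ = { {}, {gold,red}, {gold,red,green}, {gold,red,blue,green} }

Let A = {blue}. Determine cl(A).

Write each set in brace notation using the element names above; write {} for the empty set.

cl via duality: int({gold,red,green}) = {gold,red,green}, so X∖{gold,red,green} = {blue}

{blue}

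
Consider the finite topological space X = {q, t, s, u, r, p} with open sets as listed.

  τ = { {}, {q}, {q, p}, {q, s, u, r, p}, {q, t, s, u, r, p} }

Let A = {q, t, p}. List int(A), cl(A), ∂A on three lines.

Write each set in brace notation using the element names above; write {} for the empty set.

U open, U⊆A: {}, {q}, {q, p}. int(A) = ⋃ = {q, p}
X∖A={s, u, r}, int(X∖A)={}, hence cl(A)={q, t, s, u, r, p}
∂A: remove int from cl → {t, s, u, r}

int(A) = {q, p}
cl(A)  = {q, t, s, u, r, p}
∂A     = {t, s, u, r}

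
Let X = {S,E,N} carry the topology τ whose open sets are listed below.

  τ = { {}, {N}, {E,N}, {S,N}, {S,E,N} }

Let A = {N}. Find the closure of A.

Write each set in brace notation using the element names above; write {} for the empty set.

{S,E,N}

X∖A={S,E}, int(X∖A)={}, hence cl(A)={S,E,N}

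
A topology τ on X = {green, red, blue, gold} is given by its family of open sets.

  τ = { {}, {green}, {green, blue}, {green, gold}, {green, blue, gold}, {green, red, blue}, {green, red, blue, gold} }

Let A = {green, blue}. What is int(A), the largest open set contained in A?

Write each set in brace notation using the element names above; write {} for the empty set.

{green, blue}

interior: largest open inside A is {green, blue} (from {}, {green}, {green, blue})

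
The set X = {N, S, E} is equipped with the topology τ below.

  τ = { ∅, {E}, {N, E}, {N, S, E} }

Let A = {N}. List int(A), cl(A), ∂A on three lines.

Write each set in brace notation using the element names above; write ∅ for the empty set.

open subsets of A: ∅; so int(A) = ∅
closure: X∖int(X∖A) = X∖{E} = {N, S}
∂A = {N, S} minus ∅ = {N, S}

int(A) = ∅
cl(A)  = {N, S}
∂A     = {N, S}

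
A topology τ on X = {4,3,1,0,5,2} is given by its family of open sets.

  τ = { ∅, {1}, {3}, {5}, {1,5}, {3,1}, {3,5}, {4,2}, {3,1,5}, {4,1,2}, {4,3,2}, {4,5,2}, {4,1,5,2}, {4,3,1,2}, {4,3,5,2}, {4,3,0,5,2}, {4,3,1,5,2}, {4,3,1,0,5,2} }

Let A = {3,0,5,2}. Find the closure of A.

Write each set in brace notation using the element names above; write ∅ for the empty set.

closure: X∖int(X∖A) = X∖{1} = {4,3,0,5,2}

{4,3,0,5,2}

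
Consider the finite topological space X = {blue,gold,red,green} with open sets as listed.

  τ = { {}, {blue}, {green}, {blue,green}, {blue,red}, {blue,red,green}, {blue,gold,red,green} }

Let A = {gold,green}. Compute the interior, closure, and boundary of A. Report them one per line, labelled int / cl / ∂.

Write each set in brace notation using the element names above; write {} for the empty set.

open subsets of A: {}, {green}; so int(A) = {green}
closure: X∖int(X∖A) = X∖{blue,red} = {gold,green}
∂A = {gold,green} minus {green} = {gold}

int(A) = {green}
cl(A)  = {gold,green}
∂A     = {gold}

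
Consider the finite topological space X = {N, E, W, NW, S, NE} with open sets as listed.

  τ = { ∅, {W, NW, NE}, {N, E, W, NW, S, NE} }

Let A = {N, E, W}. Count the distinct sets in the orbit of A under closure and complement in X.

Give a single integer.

4

closure: X∖int(X∖A) = X∖∅ = {N, E, W, NW, S, NE}
Let k=closure and c=complement:
  1. A     = {N, E, W}
  2. kA    = {N, E, W, NW, S, NE}
  3. cA    = {NW, S, NE}
  4. ckA   = ∅
— saturated at 4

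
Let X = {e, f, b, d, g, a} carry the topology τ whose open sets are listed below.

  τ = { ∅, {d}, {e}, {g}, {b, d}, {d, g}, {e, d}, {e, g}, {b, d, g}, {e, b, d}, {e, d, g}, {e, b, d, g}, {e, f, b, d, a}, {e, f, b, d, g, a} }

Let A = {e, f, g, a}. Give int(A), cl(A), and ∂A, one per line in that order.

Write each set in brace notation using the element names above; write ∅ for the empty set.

U open, U⊆A: ∅, {e}, {g}, {e, g}. int(A) = ⋃ = {e, g}
X∖A={b, d}, int(X∖A)={b, d}, hence cl(A)={e, f, g, a}
∂A: remove int from cl → {f, a}

int(A) = {e, g}
cl(A)  = {e, f, g, a}
∂A     = {f, a}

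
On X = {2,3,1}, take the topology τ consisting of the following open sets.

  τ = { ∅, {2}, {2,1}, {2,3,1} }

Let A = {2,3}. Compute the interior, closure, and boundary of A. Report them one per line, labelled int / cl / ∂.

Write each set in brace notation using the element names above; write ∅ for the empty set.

interior: largest open inside A is {2} (from ∅, {2})
cl via duality: int({1}) = ∅, so X∖∅ = {2,3,1}
cl∖int = {3,1}

int(A) = {2}
cl(A)  = {2,3,1}
∂A     = {3,1}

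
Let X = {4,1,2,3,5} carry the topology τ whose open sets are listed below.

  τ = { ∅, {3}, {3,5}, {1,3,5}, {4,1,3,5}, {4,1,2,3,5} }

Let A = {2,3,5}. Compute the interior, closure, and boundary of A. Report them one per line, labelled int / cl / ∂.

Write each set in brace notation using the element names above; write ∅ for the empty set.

U open, U⊆A: ∅, {3}, {3,5}. int(A) = ⋃ = {3,5}
X∖A={4,1}, int(X∖A)=∅, hence cl(A)={4,1,2,3,5}
∂A: remove int from cl → {4,1,2}

int(A) = {3,5}
cl(A)  = {4,1,2,3,5}
∂A     = {4,1,2}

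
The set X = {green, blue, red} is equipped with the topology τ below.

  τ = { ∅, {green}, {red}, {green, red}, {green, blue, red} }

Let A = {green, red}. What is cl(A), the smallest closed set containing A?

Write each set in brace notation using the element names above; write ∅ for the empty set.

{green, blue, red}

cl via duality: int({blue}) = ∅, so X∖∅ = {green, blue, red}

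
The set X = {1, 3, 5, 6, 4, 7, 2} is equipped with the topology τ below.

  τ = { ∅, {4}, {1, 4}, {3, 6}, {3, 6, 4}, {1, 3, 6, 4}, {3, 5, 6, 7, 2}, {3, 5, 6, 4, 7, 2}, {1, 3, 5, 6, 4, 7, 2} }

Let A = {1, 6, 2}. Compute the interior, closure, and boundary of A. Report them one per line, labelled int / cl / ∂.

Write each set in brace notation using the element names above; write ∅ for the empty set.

opens ⊆ A: ∅; union → int = ∅
complement {3, 5, 4, 7}; its interior {4}; cl(A) = X∖{4} = {1, 3, 5, 6, 7, 2}
boundary = {1, 3, 5, 6, 7, 2} ∖ ∅ = {1, 3, 5, 6, 7, 2}

int(A) = ∅
cl(A)  = {1, 3, 5, 6, 7, 2}
∂A     = {1, 3, 5, 6, 7, 2}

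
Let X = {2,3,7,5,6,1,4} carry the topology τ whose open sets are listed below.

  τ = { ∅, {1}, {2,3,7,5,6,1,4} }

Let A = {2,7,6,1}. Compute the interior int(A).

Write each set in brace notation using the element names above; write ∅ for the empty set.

{1}

open subsets of A: ∅, {1}; so int(A) = {1}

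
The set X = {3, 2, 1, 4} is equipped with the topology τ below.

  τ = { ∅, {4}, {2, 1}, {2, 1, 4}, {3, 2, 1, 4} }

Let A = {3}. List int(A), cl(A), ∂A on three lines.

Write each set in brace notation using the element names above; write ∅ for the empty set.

U open, U⊆A: ∅. int(A) = ⋃ = ∅
X∖A={2, 1, 4}, int(X∖A)={2, 1, 4}, hence cl(A)={3}
∂A: remove int from cl → {3}

int(A) = ∅
cl(A)  = {3}
∂A     = {3}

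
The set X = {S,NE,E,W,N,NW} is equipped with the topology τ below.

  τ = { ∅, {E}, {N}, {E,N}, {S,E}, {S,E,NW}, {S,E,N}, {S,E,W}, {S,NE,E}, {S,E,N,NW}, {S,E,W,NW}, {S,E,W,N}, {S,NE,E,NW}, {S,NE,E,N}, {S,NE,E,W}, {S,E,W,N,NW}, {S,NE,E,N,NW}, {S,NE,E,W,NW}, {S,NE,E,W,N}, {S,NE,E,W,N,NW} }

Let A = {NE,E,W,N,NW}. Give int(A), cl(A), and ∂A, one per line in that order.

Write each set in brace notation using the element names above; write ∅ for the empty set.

open subsets of A: ∅, {N}, {E}, {E,N}; so int(A) = {E,N}
closure: X∖int(X∖A) = X∖∅ = {S,NE,E,W,N,NW}
∂A = {S,NE,E,W,N,NW} minus {E,N} = {S,NE,W,NW}

int(A) = {E,N}
cl(A)  = {S,NE,E,W,N,NW}
∂A     = {S,NE,W,NW}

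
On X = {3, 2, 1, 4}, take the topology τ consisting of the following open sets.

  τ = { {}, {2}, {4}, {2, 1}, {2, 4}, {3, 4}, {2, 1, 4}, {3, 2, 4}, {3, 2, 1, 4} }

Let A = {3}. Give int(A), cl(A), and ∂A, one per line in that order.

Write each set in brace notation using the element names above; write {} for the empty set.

int(A) = {}
cl(A)  = {3}
∂A     = {3}

interior: largest open inside A is {} (from {})
cl via duality: int({2, 1, 4}) = {2, 1, 4}, so X∖{2, 1, 4} = {3}
cl∖int = {3}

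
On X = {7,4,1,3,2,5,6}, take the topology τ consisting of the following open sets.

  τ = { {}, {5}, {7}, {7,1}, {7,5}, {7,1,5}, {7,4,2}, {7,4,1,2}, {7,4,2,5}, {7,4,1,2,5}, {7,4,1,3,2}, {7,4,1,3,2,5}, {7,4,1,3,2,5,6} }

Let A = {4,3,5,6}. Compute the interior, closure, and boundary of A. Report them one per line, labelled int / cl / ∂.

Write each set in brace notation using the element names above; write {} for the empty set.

int(A) = {5}
cl(A)  = {4,3,2,5,6}
∂A     = {4,3,2,6}

U open, U⊆A: {}, {5}. int(A) = ⋃ = {5}
X∖A={7,1,2}, int(X∖A)={7,1}, hence cl(A)={4,3,2,5,6}
∂A: remove int from cl → {4,3,2,6}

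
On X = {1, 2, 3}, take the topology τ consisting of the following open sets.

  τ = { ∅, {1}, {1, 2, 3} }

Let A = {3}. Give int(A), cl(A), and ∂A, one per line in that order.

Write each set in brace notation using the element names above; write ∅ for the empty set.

int(A) = ∅
cl(A)  = {2, 3}
∂A     = {2, 3}

open subsets of A: ∅; so int(A) = ∅
closure: X∖int(X∖A) = X∖{1} = {2, 3}
∂A = {2, 3} minus ∅ = {2, 3}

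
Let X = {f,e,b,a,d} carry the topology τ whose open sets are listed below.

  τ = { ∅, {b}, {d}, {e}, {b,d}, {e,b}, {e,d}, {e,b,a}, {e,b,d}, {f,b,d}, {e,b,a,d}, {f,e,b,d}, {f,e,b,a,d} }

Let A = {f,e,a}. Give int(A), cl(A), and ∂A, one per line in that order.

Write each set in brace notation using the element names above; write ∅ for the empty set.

int(A) = {e}
cl(A)  = {f,e,a}
∂A     = {f,a}

U open, U⊆A: ∅, {e}. int(A) = ⋃ = {e}
X∖A={b,d}, int(X∖A)={b,d}, hence cl(A)={f,e,a}
∂A: remove int from cl → {f,a}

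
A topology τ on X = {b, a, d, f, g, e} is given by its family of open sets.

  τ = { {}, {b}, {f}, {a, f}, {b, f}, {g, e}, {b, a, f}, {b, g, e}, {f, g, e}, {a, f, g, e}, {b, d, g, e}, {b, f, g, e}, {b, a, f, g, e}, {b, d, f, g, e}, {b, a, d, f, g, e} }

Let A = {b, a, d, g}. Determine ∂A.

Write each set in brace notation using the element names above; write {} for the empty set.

{a, d, g, e}

U open, U⊆A: {}, {b}. int(A) = ⋃ = {b}
X∖A={f, e}, int(X∖A)={f}, hence cl(A)={b, a, d, g, e}
∂A: remove int from cl → {a, d, g, e}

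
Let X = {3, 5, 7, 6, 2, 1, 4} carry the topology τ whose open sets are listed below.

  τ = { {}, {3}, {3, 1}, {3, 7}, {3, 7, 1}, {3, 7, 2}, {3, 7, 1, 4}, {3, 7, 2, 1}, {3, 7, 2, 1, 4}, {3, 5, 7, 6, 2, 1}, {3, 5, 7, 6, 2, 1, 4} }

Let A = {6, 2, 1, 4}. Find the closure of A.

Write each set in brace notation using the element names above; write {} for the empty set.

complement {3, 5, 7}; its interior {3, 7}; cl(A) = X∖{3, 7} = {5, 6, 2, 1, 4}

{5, 6, 2, 1, 4}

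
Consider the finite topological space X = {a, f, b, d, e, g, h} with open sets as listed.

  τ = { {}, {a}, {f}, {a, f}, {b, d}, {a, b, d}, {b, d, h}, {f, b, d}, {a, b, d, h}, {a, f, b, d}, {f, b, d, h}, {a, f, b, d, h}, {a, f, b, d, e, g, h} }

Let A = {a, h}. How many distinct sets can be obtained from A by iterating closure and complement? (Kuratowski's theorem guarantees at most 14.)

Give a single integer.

8

cl via duality: int({f, b, d, e, g}) = {f, b, d}, so X∖{f, b, d} = {a, e, g, h}
Write k for closure, c for complement:
  1. A     = {a, h}
  2. kA    = {a, e, g, h}
  3. cA    = {f, b, d, e, g}
  4. ckA   = {f, b, d}
  5. kcA   = {f, b, d, e, g, h}
  6. ckcA  = {a}
  7. kckcA = {a, e, g}
  8. ckckcA = {f, b, d, h}
applying k or c yields no new set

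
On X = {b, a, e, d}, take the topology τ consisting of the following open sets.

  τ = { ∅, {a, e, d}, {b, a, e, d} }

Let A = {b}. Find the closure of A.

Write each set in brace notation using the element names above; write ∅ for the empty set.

{b}

cl via duality: int({a, e, d}) = {a, e, d}, so X∖{a, e, d} = {b}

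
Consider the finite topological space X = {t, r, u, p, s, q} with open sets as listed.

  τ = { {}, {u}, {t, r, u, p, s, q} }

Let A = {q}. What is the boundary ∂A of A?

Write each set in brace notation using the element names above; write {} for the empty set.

{t, r, p, s, q}

open subsets of A: {}; so int(A) = {}
closure: X∖int(X∖A) = X∖{u} = {t, r, p, s, q}
∂A = {t, r, p, s, q} minus {} = {t, r, p, s, q}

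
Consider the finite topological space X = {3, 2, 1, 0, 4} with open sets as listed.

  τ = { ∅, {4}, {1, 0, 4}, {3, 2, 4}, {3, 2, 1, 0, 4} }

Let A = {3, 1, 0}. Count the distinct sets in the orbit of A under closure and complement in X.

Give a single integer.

6

closure: X∖int(X∖A) = X∖{4} = {3, 2, 1, 0}
Let k=closure and c=complement:
  1. A     = {3, 1, 0}
  2. kA    = {3, 2, 1, 0}
  3. cA    = {2, 4}
  4. ckA   = {4}
  5. kcA   = {3, 2, 1, 0, 4}
  6. ckcA  = ∅
— saturated at 6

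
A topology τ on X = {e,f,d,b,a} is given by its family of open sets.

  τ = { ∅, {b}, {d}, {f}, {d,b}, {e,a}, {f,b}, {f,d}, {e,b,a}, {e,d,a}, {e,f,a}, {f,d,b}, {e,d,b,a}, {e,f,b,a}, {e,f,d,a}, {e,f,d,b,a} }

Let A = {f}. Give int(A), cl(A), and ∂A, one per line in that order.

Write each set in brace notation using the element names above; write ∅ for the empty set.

int(A) = {f}
cl(A)  = {f}
∂A     = ∅

open subsets of A: ∅, {f}; so int(A) = {f}
closure: X∖int(X∖A) = X∖{e,d,b,a} = {f}
∂A = {f} minus {f} = ∅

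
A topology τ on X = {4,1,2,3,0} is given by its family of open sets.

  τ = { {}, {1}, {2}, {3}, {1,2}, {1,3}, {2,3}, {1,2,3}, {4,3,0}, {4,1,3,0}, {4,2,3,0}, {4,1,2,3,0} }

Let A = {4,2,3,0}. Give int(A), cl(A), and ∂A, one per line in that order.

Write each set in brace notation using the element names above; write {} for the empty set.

interior: largest open inside A is {4,2,3,0} (from {}, {2}, {3}, {2,3}, {4,3,0}, {4,2,3,0})
cl via duality: int({1}) = {1}, so X∖{1} = {4,2,3,0}
cl∖int = {}

int(A) = {4,2,3,0}
cl(A)  = {4,2,3,0}
∂A     = {}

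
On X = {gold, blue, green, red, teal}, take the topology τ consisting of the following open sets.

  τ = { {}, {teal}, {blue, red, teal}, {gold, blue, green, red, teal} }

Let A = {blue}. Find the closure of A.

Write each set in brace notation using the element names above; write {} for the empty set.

{gold, blue, green, red}

X∖A={gold, green, red, teal}, int(X∖A)={teal}, hence cl(A)={gold, blue, green, red}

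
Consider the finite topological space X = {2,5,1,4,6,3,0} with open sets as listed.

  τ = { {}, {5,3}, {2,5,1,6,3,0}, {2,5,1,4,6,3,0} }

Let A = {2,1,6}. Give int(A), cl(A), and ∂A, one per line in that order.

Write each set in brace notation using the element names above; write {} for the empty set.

int(A) = {}
cl(A)  = {2,1,4,6,0}
∂A     = {2,1,4,6,0}

U open, U⊆A: {}. int(A) = ⋃ = {}
X∖A={5,4,3,0}, int(X∖A)={5,3}, hence cl(A)={2,1,4,6,0}
∂A: remove int from cl → {2,1,4,6,0}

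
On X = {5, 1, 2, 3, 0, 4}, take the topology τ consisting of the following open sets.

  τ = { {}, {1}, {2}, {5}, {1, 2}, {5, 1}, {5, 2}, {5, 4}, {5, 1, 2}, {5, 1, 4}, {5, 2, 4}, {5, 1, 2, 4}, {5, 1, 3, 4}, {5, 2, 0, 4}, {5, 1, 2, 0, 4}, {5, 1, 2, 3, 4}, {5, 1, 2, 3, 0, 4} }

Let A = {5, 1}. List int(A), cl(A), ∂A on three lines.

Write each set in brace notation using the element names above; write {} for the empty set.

int(A) = {5, 1}
cl(A)  = {5, 1, 3, 0, 4}
∂A     = {3, 0, 4}

open subsets of A: {}, {1}, {5}, {5, 1}; so int(A) = {5, 1}
closure: X∖int(X∖A) = X∖{2} = {5, 1, 3, 0, 4}
∂A = {5, 1, 3, 0, 4} minus {5, 1} = {3, 0, 4}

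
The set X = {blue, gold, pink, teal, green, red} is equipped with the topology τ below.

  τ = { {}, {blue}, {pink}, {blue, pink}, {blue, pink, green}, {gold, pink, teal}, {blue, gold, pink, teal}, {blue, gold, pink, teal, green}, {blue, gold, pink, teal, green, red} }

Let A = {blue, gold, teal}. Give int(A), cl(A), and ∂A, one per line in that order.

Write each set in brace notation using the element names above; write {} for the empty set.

opens ⊆ A: {}, {blue}; union → int = {blue}
complement {pink, green, red}; its interior {pink}; cl(A) = X∖{pink} = {blue, gold, teal, green, red}
boundary = {blue, gold, teal, green, red} ∖ {blue} = {gold, teal, green, red}

int(A) = {blue}
cl(A)  = {blue, gold, teal, green, red}
∂A     = {gold, teal, green, red}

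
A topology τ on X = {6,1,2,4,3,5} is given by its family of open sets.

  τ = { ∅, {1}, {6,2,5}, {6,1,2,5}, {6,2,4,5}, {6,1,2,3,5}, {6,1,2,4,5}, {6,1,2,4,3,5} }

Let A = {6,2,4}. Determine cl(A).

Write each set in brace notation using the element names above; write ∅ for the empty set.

cl via duality: int({1,3,5}) = {1}, so X∖{1} = {6,2,4,3,5}

{6,2,4,3,5}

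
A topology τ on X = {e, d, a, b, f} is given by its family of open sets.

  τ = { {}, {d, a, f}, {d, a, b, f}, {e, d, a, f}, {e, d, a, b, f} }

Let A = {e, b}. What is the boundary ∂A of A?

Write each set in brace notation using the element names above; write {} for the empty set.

open subsets of A: {}; so int(A) = {}
closure: X∖int(X∖A) = X∖{d, a, f} = {e, b}
∂A = {e, b} minus {} = {e, b}

{e, b}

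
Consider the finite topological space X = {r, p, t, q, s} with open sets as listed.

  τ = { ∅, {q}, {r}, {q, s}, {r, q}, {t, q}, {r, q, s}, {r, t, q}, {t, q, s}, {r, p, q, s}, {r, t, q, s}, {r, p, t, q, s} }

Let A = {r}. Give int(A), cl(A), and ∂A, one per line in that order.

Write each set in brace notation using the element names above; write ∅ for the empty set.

interior: largest open inside A is {r} (from ∅, {r})
cl via duality: int({p, t, q, s}) = {t, q, s}, so X∖{t, q, s} = {r, p}
cl∖int = {p}

int(A) = {r}
cl(A)  = {r, p}
∂A     = {p}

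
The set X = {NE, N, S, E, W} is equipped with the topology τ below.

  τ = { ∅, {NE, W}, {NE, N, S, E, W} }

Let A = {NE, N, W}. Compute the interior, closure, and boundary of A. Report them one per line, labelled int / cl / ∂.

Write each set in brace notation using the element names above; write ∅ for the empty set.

int(A) = {NE, W}
cl(A)  = {NE, N, S, E, W}
∂A     = {N, S, E}

interior: largest open inside A is {NE, W} (from ∅, {NE, W})
cl via duality: int({S, E}) = ∅, so X∖∅ = {NE, N, S, E, W}
cl∖int = {N, S, E}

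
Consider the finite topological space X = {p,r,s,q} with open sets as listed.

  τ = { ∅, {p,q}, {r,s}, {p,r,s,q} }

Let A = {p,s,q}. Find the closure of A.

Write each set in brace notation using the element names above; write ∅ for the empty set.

{p,r,s,q}

closure: X∖int(X∖A) = X∖∅ = {p,r,s,q}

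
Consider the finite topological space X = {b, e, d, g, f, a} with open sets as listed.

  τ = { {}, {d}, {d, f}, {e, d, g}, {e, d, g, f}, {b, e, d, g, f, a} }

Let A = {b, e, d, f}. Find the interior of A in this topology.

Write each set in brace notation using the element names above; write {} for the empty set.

{d, f}

U open, U⊆A: {}, {d}, {d, f}. int(A) = ⋃ = {d, f}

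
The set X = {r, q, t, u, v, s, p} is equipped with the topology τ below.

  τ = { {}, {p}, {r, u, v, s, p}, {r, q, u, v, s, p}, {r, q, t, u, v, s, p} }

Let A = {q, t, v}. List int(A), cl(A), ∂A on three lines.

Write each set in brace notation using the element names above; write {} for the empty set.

interior: largest open inside A is {} (from {})
cl via duality: int({r, u, s, p}) = {p}, so X∖{p} = {r, q, t, u, v, s}
cl∖int = {r, q, t, u, v, s}

int(A) = {}
cl(A)  = {r, q, t, u, v, s}
∂A     = {r, q, t, u, v, s}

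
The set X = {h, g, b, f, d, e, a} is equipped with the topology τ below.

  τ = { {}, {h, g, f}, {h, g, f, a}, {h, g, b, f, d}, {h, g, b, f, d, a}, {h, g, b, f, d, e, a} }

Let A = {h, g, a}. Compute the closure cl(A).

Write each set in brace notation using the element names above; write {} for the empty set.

closure: X∖int(X∖A) = X∖{} = {h, g, b, f, d, e, a}

{h, g, b, f, d, e, a}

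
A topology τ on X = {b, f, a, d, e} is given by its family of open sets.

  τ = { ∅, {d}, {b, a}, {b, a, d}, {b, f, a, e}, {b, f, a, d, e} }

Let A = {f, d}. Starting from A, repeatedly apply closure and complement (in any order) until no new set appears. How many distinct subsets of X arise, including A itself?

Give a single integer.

6

cl via duality: int({b, a, e}) = {b, a}, so X∖{b, a} = {f, d, e}
Write k for closure, c for complement:
  1. A     = {f, d}
  2. kA    = {f, d, e}
  3. cA    = {b, a, e}
  4. ckA   = {b, a}
  5. kcA   = {b, f, a, e}
  6. ckcA  = {d}
applying k or c yields no new set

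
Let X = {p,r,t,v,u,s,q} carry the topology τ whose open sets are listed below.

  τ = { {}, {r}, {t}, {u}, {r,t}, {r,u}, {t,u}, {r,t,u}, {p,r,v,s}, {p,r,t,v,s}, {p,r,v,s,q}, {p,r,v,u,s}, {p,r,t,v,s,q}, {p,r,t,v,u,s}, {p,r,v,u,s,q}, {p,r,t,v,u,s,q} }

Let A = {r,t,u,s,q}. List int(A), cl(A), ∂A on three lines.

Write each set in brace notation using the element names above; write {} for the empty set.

int(A) = {r,t,u}
cl(A)  = {p,r,t,v,u,s,q}
∂A     = {p,v,s,q}

interior: largest open inside A is {r,t,u} (from {}, {t}, {u}, {r}, {r,u}, {t,u}, {r,t}, {r,t,u})
cl via duality: int({p,v}) = {}, so X∖{} = {p,r,t,v,u,s,q}
cl∖int = {p,v,s,q}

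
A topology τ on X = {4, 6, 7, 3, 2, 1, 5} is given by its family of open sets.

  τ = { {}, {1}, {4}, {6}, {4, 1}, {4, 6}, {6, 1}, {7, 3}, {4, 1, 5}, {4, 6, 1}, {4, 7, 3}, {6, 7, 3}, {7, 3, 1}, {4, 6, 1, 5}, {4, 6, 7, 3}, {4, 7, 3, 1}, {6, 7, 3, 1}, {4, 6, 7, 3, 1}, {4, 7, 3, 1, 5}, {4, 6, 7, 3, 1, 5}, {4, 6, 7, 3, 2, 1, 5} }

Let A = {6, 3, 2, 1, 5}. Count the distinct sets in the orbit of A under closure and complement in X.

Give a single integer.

cl via duality: int({4, 7}) = {4}, so X∖{4} = {6, 7, 3, 2, 1, 5}
Write k for closure, c for complement:
  1. A     = {6, 3, 2, 1, 5}
  2. kA    = {6, 7, 3, 2, 1, 5}
  3. cA    = {4, 7}
  4. ckA   = {4}
  5. kcA   = {4, 7, 3, 2, 5}
  6. kckA  = {4, 2, 5}
  7. ckcA  = {6, 1}
  8. ckckA = {6, 7, 3, 1}
  9. kckcA = {6, 2, 1, 5}
  10. ckckcA = {4, 7, 3}
applying k or c yields no new set

10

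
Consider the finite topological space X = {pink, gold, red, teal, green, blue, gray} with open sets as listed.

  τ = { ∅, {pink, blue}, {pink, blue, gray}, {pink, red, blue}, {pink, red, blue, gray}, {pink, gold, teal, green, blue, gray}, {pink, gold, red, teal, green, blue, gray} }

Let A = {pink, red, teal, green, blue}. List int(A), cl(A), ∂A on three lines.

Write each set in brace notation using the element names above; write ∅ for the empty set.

int(A) = {pink, red, blue}
cl(A)  = {pink, gold, red, teal, green, blue, gray}
∂A     = {gold, teal, green, gray}

interior: largest open inside A is {pink, red, blue} (from ∅, {pink, blue}, {pink, red, blue})
cl via duality: int({gold, gray}) = ∅, so X∖∅ = {pink, gold, red, teal, green, blue, gray}
cl∖int = {gold, teal, green, gray}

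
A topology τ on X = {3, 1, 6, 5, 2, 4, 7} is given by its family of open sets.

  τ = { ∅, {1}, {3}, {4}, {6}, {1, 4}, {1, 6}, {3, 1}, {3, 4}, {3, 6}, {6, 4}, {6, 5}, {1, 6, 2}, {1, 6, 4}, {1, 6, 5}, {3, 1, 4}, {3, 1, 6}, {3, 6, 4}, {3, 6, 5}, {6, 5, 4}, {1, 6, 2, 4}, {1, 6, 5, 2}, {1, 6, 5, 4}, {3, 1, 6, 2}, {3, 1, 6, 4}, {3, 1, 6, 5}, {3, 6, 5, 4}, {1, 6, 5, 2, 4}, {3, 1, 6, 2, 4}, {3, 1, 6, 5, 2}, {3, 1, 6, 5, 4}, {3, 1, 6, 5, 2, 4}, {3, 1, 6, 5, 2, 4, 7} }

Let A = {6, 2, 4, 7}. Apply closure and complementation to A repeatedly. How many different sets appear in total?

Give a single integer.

8

complement {3, 1, 5}; its interior {3, 1}; cl(A) = X∖{3, 1} = {6, 5, 2, 4, 7}
With k = closure, c = complement:
  1. A     = {6, 2, 4, 7}
  2. kA    = {6, 5, 2, 4, 7}
  3. cA    = {3, 1, 5}
  4. ckA   = {3, 1}
  5. kcA   = {3, 1, 5, 2, 7}
  6. kckA  = {3, 1, 2, 7}
  7. ckcA  = {6, 4}
  8. ckckA = {6, 5, 4}
k, c of each give nothing new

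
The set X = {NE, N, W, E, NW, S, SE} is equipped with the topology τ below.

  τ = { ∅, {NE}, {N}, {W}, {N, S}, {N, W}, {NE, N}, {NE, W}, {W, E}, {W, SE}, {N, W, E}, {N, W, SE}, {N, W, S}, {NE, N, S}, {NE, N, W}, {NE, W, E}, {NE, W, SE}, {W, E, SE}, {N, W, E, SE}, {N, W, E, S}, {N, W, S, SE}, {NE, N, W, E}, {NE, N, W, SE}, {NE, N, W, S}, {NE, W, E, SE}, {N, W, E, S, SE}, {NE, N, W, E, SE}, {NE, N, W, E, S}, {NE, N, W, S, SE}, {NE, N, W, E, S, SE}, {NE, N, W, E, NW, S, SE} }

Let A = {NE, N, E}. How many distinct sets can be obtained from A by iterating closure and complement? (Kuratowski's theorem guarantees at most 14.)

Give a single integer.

closure: X∖int(X∖A) = X∖{W, SE} = {NE, N, E, NW, S}
Let k=closure and c=complement:
  1. A     = {NE, N, E}
  2. kA    = {NE, N, E, NW, S}
  3. cA    = {W, NW, S, SE}
  4. ckA   = {W, SE}
  5. kcA   = {W, E, NW, S, SE}
  6. kckA  = {W, E, NW, SE}
  7. ckcA  = {NE, N}
  8. ckckA = {NE, N, S}
  9. kckcA = {NE, N, NW, S}
  10. ckckcA = {W, E, SE}
— saturated at 10

10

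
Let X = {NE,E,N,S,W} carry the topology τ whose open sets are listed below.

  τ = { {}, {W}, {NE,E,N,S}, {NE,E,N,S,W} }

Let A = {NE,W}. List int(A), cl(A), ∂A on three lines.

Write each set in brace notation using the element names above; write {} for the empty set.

int(A) = {W}
cl(A)  = {NE,E,N,S,W}
∂A     = {NE,E,N,S}

opens ⊆ A: {}, {W}; union → int = {W}
complement {E,N,S}; its interior {}; cl(A) = X∖{} = {NE,E,N,S,W}
boundary = {NE,E,N,S,W} ∖ {W} = {NE,E,N,S}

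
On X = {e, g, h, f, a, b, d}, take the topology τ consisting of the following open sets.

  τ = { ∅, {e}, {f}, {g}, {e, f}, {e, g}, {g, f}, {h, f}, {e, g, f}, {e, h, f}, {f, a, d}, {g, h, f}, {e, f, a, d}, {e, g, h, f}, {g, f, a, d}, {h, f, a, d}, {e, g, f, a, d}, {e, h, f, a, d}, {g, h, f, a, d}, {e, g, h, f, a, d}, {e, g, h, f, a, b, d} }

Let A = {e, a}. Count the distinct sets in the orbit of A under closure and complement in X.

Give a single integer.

8

complement {g, h, f, b, d}; its interior {g, h, f}; cl(A) = X∖{g, h, f} = {e, a, b, d}
With k = closure, c = complement:
  1. A     = {e, a}
  2. kA    = {e, a, b, d}
  3. cA    = {g, h, f, b, d}
  4. ckA   = {g, h, f}
  5. kcA   = {g, h, f, a, b, d}
  6. ckcA  = {e}
  7. kckcA = {e, b}
  8. ckckcA = {g, h, f, a, d}
k, c of each give nothing new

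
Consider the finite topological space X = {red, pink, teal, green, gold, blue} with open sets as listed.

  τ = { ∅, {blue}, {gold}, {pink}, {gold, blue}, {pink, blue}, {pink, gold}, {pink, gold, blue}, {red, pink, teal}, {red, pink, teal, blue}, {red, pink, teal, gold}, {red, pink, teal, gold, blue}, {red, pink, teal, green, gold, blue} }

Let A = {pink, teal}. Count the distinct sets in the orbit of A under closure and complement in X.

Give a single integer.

8

closure: X∖int(X∖A) = X∖{gold, blue} = {red, pink, teal, green}
Let k=closure and c=complement:
  1. A     = {pink, teal}
  2. kA    = {red, pink, teal, green}
  3. cA    = {red, green, gold, blue}
  4. ckA   = {gold, blue}
  5. kcA   = {red, teal, green, gold, blue}
  6. kckA  = {green, gold, blue}
  7. ckcA  = {pink}
  8. ckckA = {red, pink, teal}
— saturated at 8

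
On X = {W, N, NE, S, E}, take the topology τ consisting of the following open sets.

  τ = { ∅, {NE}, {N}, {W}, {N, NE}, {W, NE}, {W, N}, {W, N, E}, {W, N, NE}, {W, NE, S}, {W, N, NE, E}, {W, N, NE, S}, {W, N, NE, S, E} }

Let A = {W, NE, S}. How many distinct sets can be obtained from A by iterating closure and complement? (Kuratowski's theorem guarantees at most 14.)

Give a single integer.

4

complement {N, E}; its interior {N}; cl(A) = X∖{N} = {W, NE, S, E}
With k = closure, c = complement:
  1. A     = {W, NE, S}
  2. kA    = {W, NE, S, E}
  3. cA    = {N, E}
  4. ckA   = {N}
k, c of each give nothing new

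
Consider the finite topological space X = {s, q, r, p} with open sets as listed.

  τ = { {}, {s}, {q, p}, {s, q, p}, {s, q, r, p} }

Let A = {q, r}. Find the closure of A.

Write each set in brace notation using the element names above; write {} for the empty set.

{q, r, p}

X∖A={s, p}, int(X∖A)={s}, hence cl(A)={q, r, p}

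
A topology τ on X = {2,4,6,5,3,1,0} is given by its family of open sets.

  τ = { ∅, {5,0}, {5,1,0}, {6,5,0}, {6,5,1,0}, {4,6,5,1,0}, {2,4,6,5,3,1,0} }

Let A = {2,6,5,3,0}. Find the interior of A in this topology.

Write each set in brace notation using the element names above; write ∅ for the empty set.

{6,5,0}

opens ⊆ A: ∅, {5,0}, {6,5,0}; union → int = {6,5,0}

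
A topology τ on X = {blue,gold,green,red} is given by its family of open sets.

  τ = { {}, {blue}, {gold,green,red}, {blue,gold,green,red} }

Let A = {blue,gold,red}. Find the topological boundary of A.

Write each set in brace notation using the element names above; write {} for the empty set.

open subsets of A: {}, {blue}; so int(A) = {blue}
closure: X∖int(X∖A) = X∖{} = {blue,gold,green,red}
∂A = {blue,gold,green,red} minus {blue} = {gold,green,red}

{gold,green,red}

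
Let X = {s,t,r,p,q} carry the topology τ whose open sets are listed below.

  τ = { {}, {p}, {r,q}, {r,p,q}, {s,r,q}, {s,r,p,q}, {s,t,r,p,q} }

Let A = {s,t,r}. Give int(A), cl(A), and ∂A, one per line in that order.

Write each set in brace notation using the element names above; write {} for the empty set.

int(A) = {}
cl(A)  = {s,t,r,q}
∂A     = {s,t,r,q}

opens ⊆ A: {}; union → int = {}
complement {p,q}; its interior {p}; cl(A) = X∖{p} = {s,t,r,q}
boundary = {s,t,r,q} ∖ {} = {s,t,r,q}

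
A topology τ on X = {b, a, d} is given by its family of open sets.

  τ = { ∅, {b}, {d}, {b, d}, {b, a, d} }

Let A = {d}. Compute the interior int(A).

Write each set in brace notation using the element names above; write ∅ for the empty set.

opens ⊆ A: ∅, {d}; union → int = {d}

{d}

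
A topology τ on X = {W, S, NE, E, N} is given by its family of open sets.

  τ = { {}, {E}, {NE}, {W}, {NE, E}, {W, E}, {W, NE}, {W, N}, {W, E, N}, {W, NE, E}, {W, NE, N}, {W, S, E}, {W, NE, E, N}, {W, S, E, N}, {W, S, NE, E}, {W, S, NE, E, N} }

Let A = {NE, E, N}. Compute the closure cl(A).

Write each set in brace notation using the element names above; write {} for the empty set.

{S, NE, E, N}

closure: X∖int(X∖A) = X∖{W} = {S, NE, E, N}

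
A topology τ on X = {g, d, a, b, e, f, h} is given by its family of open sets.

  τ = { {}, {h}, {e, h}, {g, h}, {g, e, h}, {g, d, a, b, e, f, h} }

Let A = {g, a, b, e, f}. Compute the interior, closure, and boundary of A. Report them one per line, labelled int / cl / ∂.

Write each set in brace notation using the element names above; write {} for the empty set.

U open, U⊆A: {}. int(A) = ⋃ = {}
X∖A={d, h}, int(X∖A)={h}, hence cl(A)={g, d, a, b, e, f}
∂A: remove int from cl → {g, d, a, b, e, f}

int(A) = {}
cl(A)  = {g, d, a, b, e, f}
∂A     = {g, d, a, b, e, f}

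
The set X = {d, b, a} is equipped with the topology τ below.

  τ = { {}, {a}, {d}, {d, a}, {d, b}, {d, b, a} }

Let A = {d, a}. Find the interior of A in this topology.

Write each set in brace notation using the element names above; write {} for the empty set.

U open, U⊆A: {}, {d}, {a}, {d, a}. int(A) = ⋃ = {d, a}

{d, a}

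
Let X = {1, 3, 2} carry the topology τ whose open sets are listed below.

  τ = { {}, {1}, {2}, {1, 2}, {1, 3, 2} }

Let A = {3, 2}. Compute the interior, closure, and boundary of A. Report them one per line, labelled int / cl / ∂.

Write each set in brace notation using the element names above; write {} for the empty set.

int(A) = {2}
cl(A)  = {3, 2}
∂A     = {3}

opens ⊆ A: {}, {2}; union → int = {2}
complement {1}; its interior {1}; cl(A) = X∖{1} = {3, 2}
boundary = {3, 2} ∖ {2} = {3}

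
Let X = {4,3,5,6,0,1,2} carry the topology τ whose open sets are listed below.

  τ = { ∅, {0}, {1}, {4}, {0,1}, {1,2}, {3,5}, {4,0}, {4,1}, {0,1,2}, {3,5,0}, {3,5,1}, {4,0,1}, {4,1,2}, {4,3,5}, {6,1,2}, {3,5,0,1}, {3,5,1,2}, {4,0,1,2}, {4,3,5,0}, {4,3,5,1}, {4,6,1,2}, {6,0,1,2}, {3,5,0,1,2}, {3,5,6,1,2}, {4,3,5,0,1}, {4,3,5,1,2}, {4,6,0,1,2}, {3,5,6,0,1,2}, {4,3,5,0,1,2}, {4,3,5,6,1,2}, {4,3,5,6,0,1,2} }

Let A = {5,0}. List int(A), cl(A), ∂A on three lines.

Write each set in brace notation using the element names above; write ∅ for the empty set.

opens ⊆ A: ∅, {0}; union → int = {0}
complement {4,3,6,1,2}; its interior {4,6,1,2}; cl(A) = X∖{4,6,1,2} = {3,5,0}
boundary = {3,5,0} ∖ {0} = {3,5}

int(A) = {0}
cl(A)  = {3,5,0}
∂A     = {3,5}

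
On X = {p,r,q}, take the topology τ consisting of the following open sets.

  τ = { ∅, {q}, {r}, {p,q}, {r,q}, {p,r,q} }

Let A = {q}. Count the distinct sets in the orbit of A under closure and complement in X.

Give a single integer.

4

closure: X∖int(X∖A) = X∖{r} = {p,q}
Let k=closure and c=complement:
  1. A     = {q}
  2. kA    = {p,q}
  3. cA    = {p,r}
  4. ckA   = {r}
— saturated at 4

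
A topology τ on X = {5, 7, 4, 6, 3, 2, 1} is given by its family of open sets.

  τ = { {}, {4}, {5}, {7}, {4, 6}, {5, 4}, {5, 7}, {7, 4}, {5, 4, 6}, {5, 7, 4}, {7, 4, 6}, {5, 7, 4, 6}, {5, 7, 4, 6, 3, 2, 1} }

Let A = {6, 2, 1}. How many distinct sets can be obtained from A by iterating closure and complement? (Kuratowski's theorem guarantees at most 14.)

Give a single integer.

6

complement {5, 7, 4, 3}; its interior {5, 7, 4}; cl(A) = X∖{5, 7, 4} = {6, 3, 2, 1}
With k = closure, c = complement:
  1. A     = {6, 2, 1}
  2. kA    = {6, 3, 2, 1}
  3. cA    = {5, 7, 4, 3}
  4. ckA   = {5, 7, 4}
  5. kcA   = {5, 7, 4, 6, 3, 2, 1}
  6. ckcA  = {}
k, c of each give nothing new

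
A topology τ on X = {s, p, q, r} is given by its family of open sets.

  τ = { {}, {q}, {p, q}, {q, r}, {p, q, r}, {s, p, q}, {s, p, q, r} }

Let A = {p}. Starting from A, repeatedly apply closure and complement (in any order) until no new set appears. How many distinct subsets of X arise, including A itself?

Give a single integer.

cl via duality: int({s, q, r}) = {q, r}, so X∖{q, r} = {s, p}
Write k for closure, c for complement:
  1. A     = {p}
  2. kA    = {s, p}
  3. cA    = {s, q, r}
  4. ckA   = {q, r}
  5. kcA   = {s, p, q, r}
  6. ckcA  = {}
applying k or c yields no new set

6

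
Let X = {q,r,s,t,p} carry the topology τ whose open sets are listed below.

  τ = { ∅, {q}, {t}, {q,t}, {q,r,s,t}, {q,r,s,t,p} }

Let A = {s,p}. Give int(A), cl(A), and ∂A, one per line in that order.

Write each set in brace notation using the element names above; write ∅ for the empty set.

int(A) = ∅
cl(A)  = {r,s,p}
∂A     = {r,s,p}

opens ⊆ A: ∅; union → int = ∅
complement {q,r,t}; its interior {q,t}; cl(A) = X∖{q,t} = {r,s,p}
boundary = {r,s,p} ∖ ∅ = {r,s,p}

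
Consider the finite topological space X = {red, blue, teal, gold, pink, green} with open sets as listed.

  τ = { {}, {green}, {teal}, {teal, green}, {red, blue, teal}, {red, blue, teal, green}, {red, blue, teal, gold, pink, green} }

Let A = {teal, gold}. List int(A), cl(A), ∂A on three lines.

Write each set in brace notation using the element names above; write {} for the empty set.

U open, U⊆A: {}, {teal}. int(A) = ⋃ = {teal}
X∖A={red, blue, pink, green}, int(X∖A)={green}, hence cl(A)={red, blue, teal, gold, pink}
∂A: remove int from cl → {red, blue, gold, pink}

int(A) = {teal}
cl(A)  = {red, blue, teal, gold, pink}
∂A     = {red, blue, gold, pink}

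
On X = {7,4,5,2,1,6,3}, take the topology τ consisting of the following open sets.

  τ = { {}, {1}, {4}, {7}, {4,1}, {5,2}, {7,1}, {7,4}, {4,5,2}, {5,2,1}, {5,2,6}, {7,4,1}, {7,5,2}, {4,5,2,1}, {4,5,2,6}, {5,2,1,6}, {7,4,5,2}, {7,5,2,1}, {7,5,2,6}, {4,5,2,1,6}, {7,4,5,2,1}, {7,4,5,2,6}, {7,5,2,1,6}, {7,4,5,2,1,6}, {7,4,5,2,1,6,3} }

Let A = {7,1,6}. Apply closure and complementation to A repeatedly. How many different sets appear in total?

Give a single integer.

8

closure: X∖int(X∖A) = X∖{4,5,2} = {7,1,6,3}
Let k=closure and c=complement:
  1. A     = {7,1,6}
  2. kA    = {7,1,6,3}
  3. cA    = {4,5,2,3}
  4. ckA   = {4,5,2}
  5. kcA   = {4,5,2,6,3}
  6. ckcA  = {7,1}
  7. kckcA = {7,1,3}
  8. ckckcA = {4,5,2,6}
— saturated at 8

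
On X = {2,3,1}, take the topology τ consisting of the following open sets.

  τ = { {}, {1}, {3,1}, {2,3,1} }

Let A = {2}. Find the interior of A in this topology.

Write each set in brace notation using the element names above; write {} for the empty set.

{}

U open, U⊆A: {}. int(A) = ⋃ = {}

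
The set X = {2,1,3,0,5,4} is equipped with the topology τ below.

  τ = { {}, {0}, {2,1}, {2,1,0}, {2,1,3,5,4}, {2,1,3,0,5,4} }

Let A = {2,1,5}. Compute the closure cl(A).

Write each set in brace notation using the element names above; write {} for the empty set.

complement {3,0,4}; its interior {0}; cl(A) = X∖{0} = {2,1,3,5,4}

{2,1,3,5,4}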